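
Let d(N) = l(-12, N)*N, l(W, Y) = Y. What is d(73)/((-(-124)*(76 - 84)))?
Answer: -5329/992 ≈ -5.3720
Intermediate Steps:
d(N) = N² (d(N) = N*N = N²)
d(73)/((-(-124)*(76 - 84))) = 73²/((-(-124)*(76 - 84))) = 5329/((-(-124)*(-8))) = 5329/((-1*992)) = 5329/(-992) = 5329*(-1/992) = -5329/992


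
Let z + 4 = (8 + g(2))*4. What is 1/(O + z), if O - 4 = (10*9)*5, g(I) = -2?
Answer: 1/474 ≈ 0.0021097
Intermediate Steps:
O = 454 (O = 4 + (10*9)*5 = 4 + 90*5 = 4 + 450 = 454)
z = 20 (z = -4 + (8 - 2)*4 = -4 + 6*4 = -4 + 24 = 20)
1/(O + z) = 1/(454 + 20) = 1/474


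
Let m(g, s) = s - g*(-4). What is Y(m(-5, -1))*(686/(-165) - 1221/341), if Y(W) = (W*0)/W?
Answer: 0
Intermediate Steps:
m(g, s) = s + 4*g (m(g, s) = s - (-4)*g = s + 4*g)
Y(W) = 0 (Y(W) = 0/W = 0)
Y(m(-5, -1))*(686/(-165) - 1221/341) = 0*(686/(-165) - 1221/341) = 0*(686*(-1/165) - 1221*1/341) = 0*(-686/165 - 111/31) = 0*(-39581/5115) = 0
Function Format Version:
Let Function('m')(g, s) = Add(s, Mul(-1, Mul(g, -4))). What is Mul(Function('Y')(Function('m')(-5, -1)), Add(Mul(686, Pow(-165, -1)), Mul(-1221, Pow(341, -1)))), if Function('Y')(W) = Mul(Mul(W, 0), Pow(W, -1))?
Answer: 0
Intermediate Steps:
Function('m')(g, s) = Add(s, Mul(4, g)) (Function('m')(g, s) = Add(s, Mul(-1, Mul(-4, g))) = Add(s, Mul(4, g)))
Function('Y')(W) = 0 (Function('Y')(W) = Mul(0, Pow(W, -1)) = 0)
Mul(Function('Y')(Function('m')(-5, -1)), Add(Mul(686, Pow(-165, -1)), Mul(-1221, Pow(341, -1)))) = Mul(0, Add(Mul(686, Pow(-165, -1)), Mul(-1221, Pow(341, -1)))) = Mul(0, Add(Mul(686, Rational(-1, 165)), Mul(-1221, Rational(1, 341)))) = Mul(0, Add(Rational(-686, 165), Rational(-111, 31))) = Mul(0, Rational(-39581, 5115)) = 0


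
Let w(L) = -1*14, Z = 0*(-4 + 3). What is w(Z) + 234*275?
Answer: 64336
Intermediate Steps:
Z = 0 (Z = 0*(-1) = 0)
w(L) = -14
w(Z) + 234*275 = -14 + 234*275 = -14 + 64350 = 64336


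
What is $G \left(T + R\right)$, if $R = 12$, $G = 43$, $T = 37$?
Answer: $2107$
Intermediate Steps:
$G \left(T + R\right) = 43 \left(37 + 12\right) = 43 \cdot 49 = 2107$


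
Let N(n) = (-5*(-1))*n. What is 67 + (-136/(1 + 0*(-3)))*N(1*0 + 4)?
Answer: -2653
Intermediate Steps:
N(n) = 5*n
67 + (-136/(1 + 0*(-3)))*N(1*0 + 4) = 67 + (-136/(1 + 0*(-3)))*(5*(1*0 + 4)) = 67 + (-136/(1 + 0))*(5*(0 + 4)) = 67 + (-136/1)*(5*4) = 67 - 136*1*20 = 67 - 136*20 = 67 - 2720 = -2653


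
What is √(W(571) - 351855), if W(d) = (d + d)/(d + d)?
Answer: I*√351854 ≈ 593.17*I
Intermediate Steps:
W(d) = 1 (W(d) = (2*d)/((2*d)) = (2*d)*(1/(2*d)) = 1)
√(W(571) - 351855) = √(1 - 351855) = √(-351854) = I*√351854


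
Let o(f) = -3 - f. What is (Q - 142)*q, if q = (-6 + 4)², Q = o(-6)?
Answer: -556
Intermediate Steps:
Q = 3 (Q = -3 - 1*(-6) = -3 + 6 = 3)
q = 4 (q = (-2)² = 4)
(Q - 142)*q = (3 - 142)*4 = -139*4 = -556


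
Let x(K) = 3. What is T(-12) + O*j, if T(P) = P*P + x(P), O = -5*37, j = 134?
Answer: -24643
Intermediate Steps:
O = -185
T(P) = 3 + P**2 (T(P) = P*P + 3 = P**2 + 3 = 3 + P**2)
T(-12) + O*j = (3 + (-12)**2) - 185*134 = (3 + 144) - 24790 = 147 - 24790 = -24643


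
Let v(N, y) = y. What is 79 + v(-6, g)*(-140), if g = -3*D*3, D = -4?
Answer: -4961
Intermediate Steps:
g = 36 (g = -3*(-4)*3 = 12*3 = 36)
79 + v(-6, g)*(-140) = 79 + 36*(-140) = 79 - 5040 = -4961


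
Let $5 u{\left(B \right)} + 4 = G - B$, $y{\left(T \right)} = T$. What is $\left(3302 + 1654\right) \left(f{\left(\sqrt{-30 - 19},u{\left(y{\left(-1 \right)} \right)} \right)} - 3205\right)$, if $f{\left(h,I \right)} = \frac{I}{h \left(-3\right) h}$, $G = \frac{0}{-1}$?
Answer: $- \frac{555940008}{35} \approx -1.5884 \cdot 10^{7}$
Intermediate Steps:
$G = 0$ ($G = 0 \left(-1\right) = 0$)
$u{\left(B \right)} = - \frac{4}{5} - \frac{B}{5}$ ($u{\left(B \right)} = - \frac{4}{5} + \frac{0 - B}{5} = - \frac{4}{5} + \frac{\left(-1\right) B}{5} = - \frac{4}{5} - \frac{B}{5}$)
$f{\left(h,I \right)} = - \frac{I}{3 h^{2}}$ ($f{\left(h,I \right)} = \frac{I}{- 3 h h} = \frac{I}{\left(-3\right) h^{2}} = I \left(- \frac{1}{3 h^{2}}\right) = - \frac{I}{3 h^{2}}$)
$\left(3302 + 1654\right) \left(f{\left(\sqrt{-30 - 19},u{\left(y{\left(-1 \right)} \right)} \right)} - 3205\right) = \left(3302 + 1654\right) \left(- \frac{- \frac{4}{5} - - \frac{1}{5}}{3 \left(-30 - 19\right)} - 3205\right) = 4956 \left(- \frac{- \frac{4}{5} + \frac{1}{5}}{3 \left(-49\right)} - 3205\right) = 4956 \left(\left(- \frac{1}{3}\right) \left(- \frac{3}{5}\right) \frac{1}{-49} - 3205\right) = 4956 \left(\left(- \frac{1}{3}\right) \left(- \frac{3}{5}\right) \left(- \frac{1}{49}\right) - 3205\right) = 4956 \left(- \frac{1}{245} - 3205\right) = 4956 \left(- \frac{785226}{245}\right) = - \frac{555940008}{35}$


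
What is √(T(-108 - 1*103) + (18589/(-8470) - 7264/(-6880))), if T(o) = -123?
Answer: I*√136089983190/33110 ≈ 11.142*I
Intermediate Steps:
√(T(-108 - 1*103) + (18589/(-8470) - 7264/(-6880))) = √(-123 + (18589/(-8470) - 7264/(-6880))) = √(-123 + (18589*(-1/8470) - 7264*(-1/6880))) = √(-123 + (-18589/8470 + 227/215)) = √(-123 - 414789/364210) = √(-45212619/364210) = I*√136089983190/33110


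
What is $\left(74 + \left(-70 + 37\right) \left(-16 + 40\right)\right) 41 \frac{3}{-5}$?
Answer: $\frac{88314}{5} \approx 17663.0$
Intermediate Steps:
$\left(74 + \left(-70 + 37\right) \left(-16 + 40\right)\right) 41 \frac{3}{-5} = \left(74 - 792\right) 41 \cdot 3 \left(- \frac{1}{5}\right) = \left(74 - 792\right) 41 \left(- \frac{3}{5}\right) = \left(-718\right) \left(- \frac{123}{5}\right) = \frac{88314}{5}$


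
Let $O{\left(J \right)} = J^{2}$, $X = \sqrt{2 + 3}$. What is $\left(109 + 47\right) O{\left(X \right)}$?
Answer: $780$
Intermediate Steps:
$X = \sqrt{5} \approx 2.2361$
$\left(109 + 47\right) O{\left(X \right)} = \left(109 + 47\right) \left(\sqrt{5}\right)^{2} = 156 \cdot 5 = 780$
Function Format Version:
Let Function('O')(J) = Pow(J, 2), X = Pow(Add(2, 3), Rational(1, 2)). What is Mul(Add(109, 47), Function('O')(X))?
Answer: 780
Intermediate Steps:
X = Pow(5, Rational(1, 2)) ≈ 2.2361
Mul(Add(109, 47), Function('O')(X)) = Mul(Add(109, 47), Pow(Pow(5, Rational(1, 2)), 2)) = Mul(156, 5) = 780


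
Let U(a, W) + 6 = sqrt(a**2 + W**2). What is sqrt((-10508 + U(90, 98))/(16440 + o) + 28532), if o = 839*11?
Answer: sqrt(18799395326586 + 51338*sqrt(4426))/25669 ≈ 168.91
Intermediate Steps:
o = 9229
U(a, W) = -6 + sqrt(W**2 + a**2) (U(a, W) = -6 + sqrt(a**2 + W**2) = -6 + sqrt(W**2 + a**2))
sqrt((-10508 + U(90, 98))/(16440 + o) + 28532) = sqrt((-10508 + (-6 + sqrt(98**2 + 90**2)))/(16440 + 9229) + 28532) = sqrt((-10508 + (-6 + sqrt(9604 + 8100)))/25669 + 28532) = sqrt((-10508 + (-6 + sqrt(17704)))*(1/25669) + 28532) = sqrt((-10508 + (-6 + 2*sqrt(4426)))*(1/25669) + 28532) = sqrt((-10514 + 2*sqrt(4426))*(1/25669) + 28532) = sqrt((-1502/3667 + 2*sqrt(4426)/25669) + 28532) = sqrt(104625342/3667 + 2*sqrt(4426)/25669)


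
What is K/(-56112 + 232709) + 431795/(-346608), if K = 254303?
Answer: 11889752609/61209932976 ≈ 0.19425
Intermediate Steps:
K/(-56112 + 232709) + 431795/(-346608) = 254303/(-56112 + 232709) + 431795/(-346608) = 254303/176597 + 431795*(-1/346608) = 254303*(1/176597) - 431795/346608 = 254303/176597 - 431795/346608 = 11889752609/61209932976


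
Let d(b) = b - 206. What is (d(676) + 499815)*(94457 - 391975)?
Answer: -148843792630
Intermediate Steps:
d(b) = -206 + b
(d(676) + 499815)*(94457 - 391975) = ((-206 + 676) + 499815)*(94457 - 391975) = (470 + 499815)*(-297518) = 500285*(-297518) = -148843792630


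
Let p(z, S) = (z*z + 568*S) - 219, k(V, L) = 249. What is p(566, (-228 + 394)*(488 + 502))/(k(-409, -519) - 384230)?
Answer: -93665257/383981 ≈ -243.93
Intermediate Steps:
p(z, S) = -219 + z² + 568*S (p(z, S) = (z² + 568*S) - 219 = -219 + z² + 568*S)
p(566, (-228 + 394)*(488 + 502))/(k(-409, -519) - 384230) = (-219 + 566² + 568*((-228 + 394)*(488 + 502)))/(249 - 384230) = (-219 + 320356 + 568*(166*990))/(-383981) = (-219 + 320356 + 568*164340)*(-1/383981) = (-219 + 320356 + 93345120)*(-1/383981) = 93665257*(-1/383981) = -93665257/383981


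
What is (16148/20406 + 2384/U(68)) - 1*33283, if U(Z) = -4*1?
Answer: -345659363/10203 ≈ -33878.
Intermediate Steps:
U(Z) = -4
(16148/20406 + 2384/U(68)) - 1*33283 = (16148/20406 + 2384/(-4)) - 1*33283 = (16148*(1/20406) + 2384*(-¼)) - 33283 = (8074/10203 - 596) - 33283 = -6072914/10203 - 33283 = -345659363/10203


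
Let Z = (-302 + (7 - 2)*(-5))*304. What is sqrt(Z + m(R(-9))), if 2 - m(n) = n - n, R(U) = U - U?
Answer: I*sqrt(99406) ≈ 315.29*I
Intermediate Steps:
R(U) = 0
Z = -99408 (Z = (-302 + 5*(-5))*304 = (-302 - 25)*304 = -327*304 = -99408)
m(n) = 2 (m(n) = 2 - (n - n) = 2 - 1*0 = 2 + 0 = 2)
sqrt(Z + m(R(-9))) = sqrt(-99408 + 2) = sqrt(-99406) = I*sqrt(99406)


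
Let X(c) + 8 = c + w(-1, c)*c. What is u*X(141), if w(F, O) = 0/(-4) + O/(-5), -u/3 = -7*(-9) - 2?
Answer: 3516528/5 ≈ 7.0331e+5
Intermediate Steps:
u = -183 (u = -3*(-7*(-9) - 2) = -3*(63 - 2) = -3*61 = -183)
w(F, O) = -O/5 (w(F, O) = 0*(-¼) + O*(-⅕) = 0 - O/5 = -O/5)
X(c) = -8 + c - c²/5 (X(c) = -8 + (c + (-c/5)*c) = -8 + (c - c²/5) = -8 + c - c²/5)
u*X(141) = -183*(-8 + 141 - ⅕*141²) = -183*(-8 + 141 - ⅕*19881) = -183*(-8 + 141 - 19881/5) = -183*(-19216/5) = 3516528/5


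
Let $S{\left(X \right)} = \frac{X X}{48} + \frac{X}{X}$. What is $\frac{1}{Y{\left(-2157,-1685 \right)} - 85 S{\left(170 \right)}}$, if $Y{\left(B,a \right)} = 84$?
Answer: $- \frac{12}{614137} \approx -1.954 \cdot 10^{-5}$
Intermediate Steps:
$S{\left(X \right)} = 1 + \frac{X^{2}}{48}$ ($S{\left(X \right)} = X^{2} \cdot \frac{1}{48} + 1 = \frac{X^{2}}{48} + 1 = 1 + \frac{X^{2}}{48}$)
$\frac{1}{Y{\left(-2157,-1685 \right)} - 85 S{\left(170 \right)}} = \frac{1}{84 - 85 \left(1 + \frac{170^{2}}{48}\right)} = \frac{1}{84 - 85 \left(1 + \frac{1}{48} \cdot 28900\right)} = \frac{1}{84 - 85 \left(1 + \frac{7225}{12}\right)} = \frac{1}{84 - \frac{615145}{12}} = \frac{1}{- \frac{614137}{12}} = - \frac{12}{614137}$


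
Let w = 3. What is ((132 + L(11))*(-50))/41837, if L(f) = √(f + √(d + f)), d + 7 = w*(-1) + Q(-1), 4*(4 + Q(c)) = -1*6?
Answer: -6600/41837 - 25*√(44 + 6*I*√2)/41837 ≈ -0.16174 - 0.00038045*I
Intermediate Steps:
Q(c) = -11/2 (Q(c) = -4 + (-1*6)/4 = -4 + (¼)*(-6) = -4 - 3/2 = -11/2)
d = -31/2 (d = -7 + (3*(-1) - 11/2) = -7 + (-3 - 11/2) = -7 - 17/2 = -31/2 ≈ -15.500)
L(f) = √(f + √(-31/2 + f))
((132 + L(11))*(-50))/41837 = ((132 + √(11 + √(-31/2 + 11)))*(-50))/41837 = ((132 + √(11 + √(-9/2)))*(-50))*(1/41837) = ((132 + √(11 + 3*I*√2/2))*(-50))*(1/41837) = (-6600 - 50*√(11 + 3*I*√2/2))*(1/41837) = -6600/41837 - 50*√(11 + 3*I*√2/2)/41837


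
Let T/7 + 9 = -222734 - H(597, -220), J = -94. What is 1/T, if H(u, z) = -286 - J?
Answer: -1/1557857 ≈ -6.4191e-7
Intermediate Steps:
H(u, z) = -192 (H(u, z) = -286 - 1*(-94) = -286 + 94 = -192)
T = -1557857 (T = -63 + 7*(-222734 - 1*(-192)) = -63 + 7*(-222734 + 192) = -63 + 7*(-222542) = -63 - 1557794 = -1557857)
1/T = 1/(-1557857) = -1/1557857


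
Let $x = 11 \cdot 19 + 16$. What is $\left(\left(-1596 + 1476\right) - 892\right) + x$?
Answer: $-787$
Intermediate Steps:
$x = 225$ ($x = 209 + 16 = 225$)
$\left(\left(-1596 + 1476\right) - 892\right) + x = \left(\left(-1596 + 1476\right) - 892\right) + 225 = \left(-120 - 892\right) + 225 = -1012 + 225 = -787$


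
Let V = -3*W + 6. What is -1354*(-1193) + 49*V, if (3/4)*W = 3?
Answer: 1615028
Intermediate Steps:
W = 4 (W = (4/3)*3 = 4)
V = -6 (V = -3*4 + 6 = -12 + 6 = -6)
-1354*(-1193) + 49*V = -1354*(-1193) + 49*(-6) = 1615322 - 294 = 1615028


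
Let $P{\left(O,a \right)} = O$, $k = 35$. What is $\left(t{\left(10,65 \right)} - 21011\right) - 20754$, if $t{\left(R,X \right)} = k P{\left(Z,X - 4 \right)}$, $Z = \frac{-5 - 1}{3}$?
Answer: $-41835$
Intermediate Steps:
$Z = -2$ ($Z = \frac{1}{3} \left(-6\right) = -2$)
$t{\left(R,X \right)} = -70$ ($t{\left(R,X \right)} = 35 \left(-2\right) = -70$)
$\left(t{\left(10,65 \right)} - 21011\right) - 20754 = \left(-70 - 21011\right) - 20754 = -21081 - 20754 = -41835$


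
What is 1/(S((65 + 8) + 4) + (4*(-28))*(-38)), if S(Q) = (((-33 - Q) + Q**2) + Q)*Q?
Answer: 1/458248 ≈ 2.1822e-6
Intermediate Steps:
S(Q) = Q*(-33 + Q**2) (S(Q) = ((-33 + Q**2 - Q) + Q)*Q = (-33 + Q**2)*Q = Q*(-33 + Q**2))
1/(S((65 + 8) + 4) + (4*(-28))*(-38)) = 1/(((65 + 8) + 4)*(-33 + ((65 + 8) + 4)**2) + (4*(-28))*(-38)) = 1/((73 + 4)*(-33 + (73 + 4)**2) - 112*(-38)) = 1/(77*(-33 + 77**2) + 4256) = 1/(77*(-33 + 5929) + 4256) = 1/(77*5896 + 4256) = 1/(453992 + 4256) = 1/458248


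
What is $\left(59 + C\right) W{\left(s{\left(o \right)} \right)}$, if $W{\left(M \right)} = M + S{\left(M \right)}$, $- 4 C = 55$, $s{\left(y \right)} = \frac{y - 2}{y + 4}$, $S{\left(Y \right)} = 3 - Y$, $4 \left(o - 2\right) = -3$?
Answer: $\frac{543}{4} \approx 135.75$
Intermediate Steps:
$o = \frac{5}{4}$ ($o = 2 + \frac{1}{4} \left(-3\right) = 2 - \frac{3}{4} = \frac{5}{4} \approx 1.25$)
$s{\left(y \right)} = \frac{-2 + y}{4 + y}$
$C = - \frac{55}{4}$ ($C = \left(- \frac{1}{4}\right) 55 = - \frac{55}{4} \approx -13.75$)
$W{\left(M \right)} = 3$ ($W{\left(M \right)} = M - \left(-3 + M\right) = 3$)
$\left(59 + C\right) W{\left(s{\left(o \right)} \right)} = \left(59 - \frac{55}{4}\right) 3 = \frac{181}{4} \cdot 3 = \frac{543}{4}$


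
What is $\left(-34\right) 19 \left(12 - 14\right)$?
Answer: $1292$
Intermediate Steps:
$\left(-34\right) 19 \left(12 - 14\right) = \left(-646\right) \left(-2\right) = 1292$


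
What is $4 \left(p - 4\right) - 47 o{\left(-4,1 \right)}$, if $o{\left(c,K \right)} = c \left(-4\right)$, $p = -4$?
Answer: $-784$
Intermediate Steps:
$o{\left(c,K \right)} = - 4 c$
$4 \left(p - 4\right) - 47 o{\left(-4,1 \right)} = 4 \left(-4 - 4\right) - 47 \left(\left(-4\right) \left(-4\right)\right) = 4 \left(-8\right) - 752 = -32 - 752 = -784$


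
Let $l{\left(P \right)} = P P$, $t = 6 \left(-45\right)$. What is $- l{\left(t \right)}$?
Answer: $-72900$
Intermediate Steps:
$t = -270$
$l{\left(P \right)} = P^{2}$
$- l{\left(t \right)} = - \left(-270\right)^{2} = \left(-1\right) 72900 = -72900$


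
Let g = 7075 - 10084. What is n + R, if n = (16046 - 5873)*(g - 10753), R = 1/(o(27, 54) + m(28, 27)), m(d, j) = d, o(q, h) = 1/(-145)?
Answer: -568263352589/4059 ≈ -1.4000e+8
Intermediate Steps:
o(q, h) = -1/145
g = -3009
R = 145/4059 (R = 1/(-1/145 + 28) = 1/(4059/145) = 145/4059 ≈ 0.035723)
n = -140000826 (n = (16046 - 5873)*(-3009 - 10753) = 10173*(-13762) = -140000826)
n + R = -140000826 + 145/4059 = -568263352589/4059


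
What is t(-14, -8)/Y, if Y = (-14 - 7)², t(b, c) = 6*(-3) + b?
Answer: -32/441 ≈ -0.072562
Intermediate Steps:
t(b, c) = -18 + b
Y = 441 (Y = (-21)² = 441)
t(-14, -8)/Y = (-18 - 14)/441 = -32*1/441 = -32/441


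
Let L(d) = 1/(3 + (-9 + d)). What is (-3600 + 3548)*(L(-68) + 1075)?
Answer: -2068274/37 ≈ -55899.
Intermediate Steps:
L(d) = 1/(-6 + d)
(-3600 + 3548)*(L(-68) + 1075) = (-3600 + 3548)*(1/(-6 - 68) + 1075) = -52*(1/(-74) + 1075) = -52*(-1/74 + 1075) = -52*79549/74 = -2068274/37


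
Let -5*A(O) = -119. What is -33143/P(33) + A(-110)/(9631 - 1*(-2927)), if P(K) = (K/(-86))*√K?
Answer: 17/8970 + 259118*√33/99 ≈ 15036.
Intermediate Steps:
A(O) = 119/5 (A(O) = -⅕*(-119) = 119/5)
P(K) = -K^(3/2)/86 (P(K) = (K*(-1/86))*√K = (-K/86)*√K = -K^(3/2)/86)
-33143/P(33) + A(-110)/(9631 - 1*(-2927)) = -33143*(-86*√33/1089) + 119/(5*(9631 - 1*(-2927))) = -33143*(-86*√33/1089) + 119/(5*(9631 + 2927)) = -33143*(-86*√33/1089) + (119/5)/12558 = -(-259118)*√33/99 + (119/5)*(1/12558) = 259118*√33/99 + 17/8970 = 17/8970 + 259118*√33/99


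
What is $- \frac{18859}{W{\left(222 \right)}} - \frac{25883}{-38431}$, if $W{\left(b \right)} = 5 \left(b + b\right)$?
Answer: $- \frac{667309969}{85316820} \approx -7.8215$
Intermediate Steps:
$W{\left(b \right)} = 10 b$ ($W{\left(b \right)} = 5 \cdot 2 b = 10 b$)
$- \frac{18859}{W{\left(222 \right)}} - \frac{25883}{-38431} = - \frac{18859}{10 \cdot 222} - \frac{25883}{-38431} = - \frac{18859}{2220} - - \frac{25883}{38431} = \left(-18859\right) \frac{1}{2220} + \frac{25883}{38431} = - \frac{18859}{2220} + \frac{25883}{38431} = - \frac{667309969}{85316820}$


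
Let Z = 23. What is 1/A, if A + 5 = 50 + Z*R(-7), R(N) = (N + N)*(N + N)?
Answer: 1/4553 ≈ 0.00021964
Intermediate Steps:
R(N) = 4*N² (R(N) = (2*N)*(2*N) = 4*N²)
A = 4553 (A = -5 + (50 + 23*(4*(-7)²)) = -5 + (50 + 23*(4*49)) = -5 + (50 + 23*196) = -5 + (50 + 4508) = -5 + 4558 = 4553)
1/A = 1/4553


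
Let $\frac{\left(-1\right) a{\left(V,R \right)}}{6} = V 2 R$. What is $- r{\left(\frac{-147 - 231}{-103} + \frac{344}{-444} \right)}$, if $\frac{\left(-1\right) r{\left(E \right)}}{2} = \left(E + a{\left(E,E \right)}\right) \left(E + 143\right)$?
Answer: $- \frac{4733054953881400}{166049702193} \approx -28504.0$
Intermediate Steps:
$a{\left(V,R \right)} = - 12 R V$ ($a{\left(V,R \right)} = - 6 V 2 R = - 6 \cdot 2 V R = - 6 \cdot 2 R V = - 12 R V$)
$r{\left(E \right)} = - 2 \left(143 + E\right) \left(E - 12 E^{2}\right)$ ($r{\left(E \right)} = - 2 \left(E - 12 E E\right) \left(E + 143\right) = - 2 \left(E - 12 E^{2}\right) \left(143 + E\right) = - 2 \left(143 + E\right) \left(E - 12 E^{2}\right)$)
$- r{\left(\frac{-147 - 231}{-103} + \frac{344}{-444} \right)} = - 2 \left(\frac{-147 - 231}{-103} + \frac{344}{-444}\right) \left(-143 + 12 \left(\frac{-147 - 231}{-103} + \frac{344}{-444}\right)^{2} + 1715 \left(\frac{-147 - 231}{-103} + \frac{344}{-444}\right)\right) = - 2 \left(\left(-147 - 231\right) \left(- \frac{1}{103}\right) + 344 \left(- \frac{1}{444}\right)\right) \left(-143 + 12 \left(\left(-147 - 231\right) \left(- \frac{1}{103}\right) + 344 \left(- \frac{1}{444}\right)\right)^{2} + 1715 \left(\left(-147 - 231\right) \left(- \frac{1}{103}\right) + 344 \left(- \frac{1}{444}\right)\right)\right) = - 2 \left(\left(-378\right) \left(- \frac{1}{103}\right) - \frac{86}{111}\right) \left(-143 + 12 \left(\left(-378\right) \left(- \frac{1}{103}\right) - \frac{86}{111}\right)^{2} + 1715 \left(\left(-378\right) \left(- \frac{1}{103}\right) - \frac{86}{111}\right)\right) = - 2 \left(\frac{378}{103} - \frac{86}{111}\right) \left(-143 + 12 \left(\frac{378}{103} - \frac{86}{111}\right)^{2} + 1715 \left(\frac{378}{103} - \frac{86}{111}\right)\right) = - \frac{2 \cdot 33100 \left(-143 + 12 \left(\frac{33100}{11433}\right)^{2} + 1715 \cdot \frac{33100}{11433}\right)}{11433} = - \frac{2 \cdot 33100 \left(-143 + 12 \cdot \frac{1095610000}{130713489} + \frac{56766500}{11433}\right)}{11433} = - \frac{2 \cdot 33100 \left(-143 + \frac{4382440000}{43571163} + \frac{56766500}{11433}\right)}{11433} = - \frac{2 \cdot 33100 \cdot 71496298397}{11433 \cdot 14523721} = \left(-1\right) \frac{4733054953881400}{166049702193} = - \frac{4733054953881400}{166049702193}$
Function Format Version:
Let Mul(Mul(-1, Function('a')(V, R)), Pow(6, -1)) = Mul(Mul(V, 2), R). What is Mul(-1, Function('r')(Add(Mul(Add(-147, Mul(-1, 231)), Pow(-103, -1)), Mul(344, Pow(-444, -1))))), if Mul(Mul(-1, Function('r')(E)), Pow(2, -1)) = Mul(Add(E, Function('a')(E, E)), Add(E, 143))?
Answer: Rational(-4733054953881400, 166049702193) ≈ -28504.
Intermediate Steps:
Function('a')(V, R) = Mul(-12, R, V) (Function('a')(V, R) = Mul(-6, Mul(Mul(V, 2), R)) = Mul(-6, Mul(Mul(2, V), R)) = Mul(-6, Mul(2, R, V)) = Mul(-12, R, V))
Function('r')(E) = Mul(-2, Add(143, E), Add(E, Mul(-12, Pow(E, 2)))) (Function('r')(E) = Mul(-2, Mul(Add(E, Mul(-12, E, E)), Add(E, 143))) = Mul(-2, Mul(Add(E, Mul(-12, Pow(E, 2))), Add(143, E))) = Mul(-2, Mul(Add(143, E), Add(E, Mul(-12, Pow(E, 2))))) = Mul(-2, Add(143, E), Add(E, Mul(-12, Pow(E, 2)))))
Mul(-1, Function('r')(Add(Mul(Add(-147, Mul(-1, 231)), Pow(-103, -1)), Mul(344, Pow(-444, -1))))) = Mul(-1, Mul(2, Add(Mul(Add(-147, Mul(-1, 231)), Pow(-103, -1)), Mul(344, Pow(-444, -1))), Add(-143, Mul(12, Pow(Add(Mul(Add(-147, Mul(-1, 231)), Pow(-103, -1)), Mul(344, Pow(-444, -1))), 2)), Mul(1715, Add(Mul(Add(-147, Mul(-1, 231)), Pow(-103, -1)), Mul(344, Pow(-444, -1))))))) = Mul(-1, Mul(2, Add(Mul(Add(-147, -231), Rational(-1, 103)), Mul(344, Rational(-1, 444))), Add(-143, Mul(12, Pow(Add(Mul(Add(-147, -231), Rational(-1, 103)), Mul(344, Rational(-1, 444))), 2)), Mul(1715, Add(Mul(Add(-147, -231), Rational(-1, 103)), Mul(344, Rational(-1, 444))))))) = Mul(-1, Mul(2, Add(Mul(-378, Rational(-1, 103)), Rational(-86, 111)), Add(-143, Mul(12, Pow(Add(Mul(-378, Rational(-1, 103)), Rational(-86, 111)), 2)), Mul(1715, Add(Mul(-378, Rational(-1, 103)), Rational(-86, 111)))))) = Mul(-1, Mul(2, Add(Rational(378, 103), Rational(-86, 111)), Add(-143, Mul(12, Pow(Add(Rational(378, 103), Rational(-86, 111)), 2)), Mul(1715, Add(Rational(378, 103), Rational(-86, 111)))))) = Mul(-1, Mul(2, Rational(33100, 11433), Add(-143, Mul(12, Pow(Rational(33100, 11433), 2)), Mul(1715, Rational(33100, 11433))))) = Mul(-1, Mul(2, Rational(33100, 11433), Add(-143, Mul(12, Rational(1095610000, 130713489)), Rational(56766500, 11433)))) = Mul(-1, Mul(2, Rational(33100, 11433), Add(-143, Rational(4382440000, 43571163), Rational(56766500, 11433)))) = Mul(-1, Mul(2, Rational(33100, 11433), Rational(71496298397, 14523721))) = Mul(-1, Rational(4733054953881400, 166049702193)) = Rational(-4733054953881400, 166049702193)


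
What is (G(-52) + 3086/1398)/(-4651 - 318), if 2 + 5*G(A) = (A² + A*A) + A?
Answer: -3750161/17366655 ≈ -0.21594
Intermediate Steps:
G(A) = -⅖ + A/5 + 2*A²/5 (G(A) = -⅖ + ((A² + A*A) + A)/5 = -⅖ + ((A² + A²) + A)/5 = -⅖ + (2*A² + A)/5 = -⅖ + (A + 2*A²)/5 = -⅖ + (A/5 + 2*A²/5) = -⅖ + A/5 + 2*A²/5)
(G(-52) + 3086/1398)/(-4651 - 318) = ((-⅖ + (⅕)*(-52) + (⅖)*(-52)²) + 3086/1398)/(-4651 - 318) = ((-⅖ - 52/5 + (⅖)*2704) + 3086*(1/1398))/(-4969) = ((-⅖ - 52/5 + 5408/5) + 1543/699)*(-1/4969) = (5354/5 + 1543/699)*(-1/4969) = (3750161/3495)*(-1/4969) = -3750161/17366655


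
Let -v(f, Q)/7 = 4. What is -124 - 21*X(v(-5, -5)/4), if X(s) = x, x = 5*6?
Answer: -754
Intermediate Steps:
v(f, Q) = -28 (v(f, Q) = -7*4 = -28)
x = 30
X(s) = 30
-124 - 21*X(v(-5, -5)/4) = -124 - 21*30 = -124 - 630 = -754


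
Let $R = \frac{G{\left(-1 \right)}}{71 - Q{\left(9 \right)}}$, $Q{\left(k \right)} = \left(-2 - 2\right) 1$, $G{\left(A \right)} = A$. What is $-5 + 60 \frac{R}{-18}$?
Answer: $- \frac{223}{45} \approx -4.9556$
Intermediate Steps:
$Q{\left(k \right)} = -4$ ($Q{\left(k \right)} = \left(-4\right) 1 = -4$)
$R = - \frac{1}{75}$ ($R = - \frac{1}{71 - -4} = - \frac{1}{71 + 4} = - \frac{1}{75} \approx -0.013333$)
$-5 + 60 \frac{R}{-18} = -5 + 60 \left(- \frac{1}{75 \left(-18\right)}\right) = -5 + 60 \left(\left(- \frac{1}{75}\right) \left(- \frac{1}{18}\right)\right) = -5 + 60 \cdot \frac{1}{1350} = -5 + \frac{2}{45} = - \frac{223}{45}$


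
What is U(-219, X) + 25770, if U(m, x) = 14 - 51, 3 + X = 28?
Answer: 25733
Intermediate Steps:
X = 25 (X = -3 + 28 = 25)
U(m, x) = -37
U(-219, X) + 25770 = -37 + 25770 = 25733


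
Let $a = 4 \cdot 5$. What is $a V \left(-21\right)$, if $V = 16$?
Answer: $-6720$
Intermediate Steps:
$a = 20$
$a V \left(-21\right) = 20 \cdot 16 \left(-21\right) = 320 \left(-21\right) = -6720$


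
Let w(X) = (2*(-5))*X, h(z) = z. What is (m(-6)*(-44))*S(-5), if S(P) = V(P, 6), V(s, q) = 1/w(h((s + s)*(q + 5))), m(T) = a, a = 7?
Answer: -7/25 ≈ -0.28000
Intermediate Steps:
m(T) = 7
w(X) = -10*X
V(s, q) = -1/(20*s*(5 + q)) (V(s, q) = 1/(-10*(s + s)*(q + 5)) = 1/(-10*2*s*(5 + q)) = 1/(-20*s*(5 + q)) = -1/(20*s*(5 + q)))
S(P) = -1/(220*P) (S(P) = -1/(20*P*(5 + 6)) = -1/20/(P*11) = -1/20*1/11/P = -1/(220*P))
(m(-6)*(-44))*S(-5) = (7*(-44))*(-1/220/(-5)) = -(-7)*(-1)/(5*5) = -308*1/1100 = -7/25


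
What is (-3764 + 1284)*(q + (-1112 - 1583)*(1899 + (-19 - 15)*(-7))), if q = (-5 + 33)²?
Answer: 14280908880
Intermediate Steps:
q = 784 (q = 28² = 784)
(-3764 + 1284)*(q + (-1112 - 1583)*(1899 + (-19 - 15)*(-7))) = (-3764 + 1284)*(784 + (-1112 - 1583)*(1899 + (-19 - 15)*(-7))) = -2480*(784 - 2695*(1899 - 34*(-7))) = -2480*(784 - 2695*(1899 + 238)) = -2480*(784 - 2695*2137) = -2480*(784 - 5759215) = -2480*(-5758431) = 14280908880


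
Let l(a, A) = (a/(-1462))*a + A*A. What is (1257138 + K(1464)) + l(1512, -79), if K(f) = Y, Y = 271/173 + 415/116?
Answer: 18510537316297/14669708 ≈ 1.2618e+6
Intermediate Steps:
Y = 103231/20068 (Y = 271*(1/173) + 415*(1/116) = 271/173 + 415/116 = 103231/20068 ≈ 5.1441)
l(a, A) = A**2 - a**2/1462 (l(a, A) = (a*(-1/1462))*a + A**2 = (-a/1462)*a + A**2 = -a**2/1462 + A**2 = A**2 - a**2/1462)
K(f) = 103231/20068
(1257138 + K(1464)) + l(1512, -79) = (1257138 + 103231/20068) + ((-79)**2 - 1/1462*1512**2) = 25228348615/20068 + (6241 - 1/1462*2286144) = 25228348615/20068 + (6241 - 1143072/731) = 25228348615/20068 + 3419099/731 = 18510537316297/14669708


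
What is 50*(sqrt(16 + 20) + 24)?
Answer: 1500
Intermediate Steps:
50*(sqrt(16 + 20) + 24) = 50*(sqrt(36) + 24) = 50*(6 + 24) = 50*30 = 1500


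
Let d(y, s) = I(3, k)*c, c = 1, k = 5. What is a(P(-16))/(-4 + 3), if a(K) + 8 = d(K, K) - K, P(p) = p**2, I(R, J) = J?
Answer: 259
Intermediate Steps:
d(y, s) = 5 (d(y, s) = 5*1 = 5)
a(K) = -3 - K (a(K) = -8 + (5 - K) = -3 - K)
a(P(-16))/(-4 + 3) = (-3 - 1*(-16)**2)/(-4 + 3) = (-3 - 1*256)/(-1) = (-3 - 256)*(-1) = -259*(-1) = 259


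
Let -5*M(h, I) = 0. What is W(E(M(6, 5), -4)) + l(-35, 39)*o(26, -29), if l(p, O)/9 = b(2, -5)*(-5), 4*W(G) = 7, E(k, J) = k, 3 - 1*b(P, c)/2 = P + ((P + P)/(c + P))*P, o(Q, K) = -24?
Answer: 31687/4 ≈ 7921.8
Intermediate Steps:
M(h, I) = 0 (M(h, I) = -⅕*0 = 0)
b(P, c) = 6 - 2*P - 4*P²/(P + c) (b(P, c) = 6 - 2*(P + ((P + P)/(c + P))*P) = 6 - 2*(P + ((2*P)/(P + c))*P) = 6 - 2*(P + (2*P/(P + c))*P) = 6 - 2*(P + 2*P²/(P + c)) = 6 + (-2*P - 4*P²/(P + c)) = 6 - 2*P - 4*P²/(P + c))
W(G) = 7/4 (W(G) = (¼)*7 = 7/4)
l(p, O) = -330 (l(p, O) = 9*((2*(-3*2² + 3*2 + 3*(-5) - 1*2*(-5))/(2 - 5))*(-5)) = 9*((2*(-3*4 + 6 - 15 + 10)/(-3))*(-5)) = 9*((2*(-⅓)*(-12 + 6 - 15 + 10))*(-5)) = 9*((2*(-⅓)*(-11))*(-5)) = 9*((22/3)*(-5)) = 9*(-110/3) = -330)
W(E(M(6, 5), -4)) + l(-35, 39)*o(26, -29) = 7/4 - 330*(-24) = 7/4 + 7920 = 31687/4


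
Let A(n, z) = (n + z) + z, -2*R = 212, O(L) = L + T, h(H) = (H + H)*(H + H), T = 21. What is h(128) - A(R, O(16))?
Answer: 65568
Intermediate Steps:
h(H) = 4*H² (h(H) = (2*H)*(2*H) = 4*H²)
O(L) = 21 + L (O(L) = L + 21 = 21 + L)
R = -106 (R = -½*212 = -106)
A(n, z) = n + 2*z
h(128) - A(R, O(16)) = 4*128² - (-106 + 2*(21 + 16)) = 4*16384 - (-106 + 2*37) = 65536 - (-106 + 74) = 65536 - 1*(-32) = 65536 + 32 = 65568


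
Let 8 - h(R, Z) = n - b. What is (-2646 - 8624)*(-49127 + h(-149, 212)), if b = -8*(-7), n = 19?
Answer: 553154140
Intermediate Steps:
b = 56
h(R, Z) = 45 (h(R, Z) = 8 - (19 - 1*56) = 8 - (19 - 56) = 8 - 1*(-37) = 8 + 37 = 45)
(-2646 - 8624)*(-49127 + h(-149, 212)) = (-2646 - 8624)*(-49127 + 45) = -11270*(-49082) = 553154140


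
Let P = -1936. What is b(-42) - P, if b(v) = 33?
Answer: 1969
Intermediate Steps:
b(-42) - P = 33 - 1*(-1936) = 33 + 1936 = 1969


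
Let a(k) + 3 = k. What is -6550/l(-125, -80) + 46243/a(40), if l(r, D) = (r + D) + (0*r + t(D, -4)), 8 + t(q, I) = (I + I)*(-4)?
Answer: 8612333/6697 ≈ 1286.0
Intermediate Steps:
t(q, I) = -8 - 8*I (t(q, I) = -8 + (I + I)*(-4) = -8 + (2*I)*(-4) = -8 - 8*I)
a(k) = -3 + k
l(r, D) = 24 + D + r (l(r, D) = (r + D) + (0*r + (-8 - 8*(-4))) = (D + r) + (0 + (-8 + 32)) = (D + r) + (0 + 24) = (D + r) + 24 = 24 + D + r)
-6550/l(-125, -80) + 46243/a(40) = -6550/(24 - 80 - 125) + 46243/(-3 + 40) = -6550/(-181) + 46243/37 = -6550*(-1/181) + 46243*(1/37) = 6550/181 + 46243/37 = 8612333/6697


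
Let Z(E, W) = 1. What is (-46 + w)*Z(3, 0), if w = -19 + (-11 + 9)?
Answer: -67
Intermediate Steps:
w = -21 (w = -19 - 2 = -21)
(-46 + w)*Z(3, 0) = (-46 - 21)*1 = -67*1 = -67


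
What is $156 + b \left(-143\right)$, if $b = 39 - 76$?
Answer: $5447$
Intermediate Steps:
$b = -37$
$156 + b \left(-143\right) = 156 - -5291 = 156 + 5291 = 5447$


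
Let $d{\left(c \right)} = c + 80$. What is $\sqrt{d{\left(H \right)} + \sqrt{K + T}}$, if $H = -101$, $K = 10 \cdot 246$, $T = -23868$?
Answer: $\sqrt{-21 + 4 i \sqrt{1338}} \approx 7.9629 + 9.1873 i$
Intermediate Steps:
$K = 2460$
$d{\left(c \right)} = 80 + c$
$\sqrt{d{\left(H \right)} + \sqrt{K + T}} = \sqrt{\left(80 - 101\right) + \sqrt{2460 - 23868}} = \sqrt{-21 + \sqrt{-21408}} = \sqrt{-21 + 4 i \sqrt{1338}}$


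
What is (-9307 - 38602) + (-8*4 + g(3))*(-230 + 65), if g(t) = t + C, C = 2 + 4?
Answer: -44114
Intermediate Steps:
C = 6
g(t) = 6 + t (g(t) = t + 6 = 6 + t)
(-9307 - 38602) + (-8*4 + g(3))*(-230 + 65) = (-9307 - 38602) + (-8*4 + (6 + 3))*(-230 + 65) = -47909 + (-32 + 9)*(-165) = -47909 - 23*(-165) = -47909 + 3795 = -44114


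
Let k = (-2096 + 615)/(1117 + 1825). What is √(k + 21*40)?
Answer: √7266148658/2942 ≈ 28.974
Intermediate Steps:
k = -1481/2942 ≈ -0.50340
√(k + 21*40) = √(-1481/2942 + 21*40) = √(-1481/2942 + 840) = √(2469799/2942) = √7266148658/2942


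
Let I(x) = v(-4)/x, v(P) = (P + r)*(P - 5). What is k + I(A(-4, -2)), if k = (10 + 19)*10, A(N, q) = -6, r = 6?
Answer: 293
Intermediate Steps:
v(P) = (-5 + P)*(6 + P) (v(P) = (P + 6)*(P - 5) = (6 + P)*(-5 + P) = (-5 + P)*(6 + P))
k = 290 (k = 29*10 = 290)
I(x) = -18/x (I(x) = (-30 - 4 + (-4)**2)/x = (-30 - 4 + 16)/x = -18/x)
k + I(A(-4, -2)) = 290 - 18/(-6) = 290 - 18*(-1/6) = 290 + 3 = 293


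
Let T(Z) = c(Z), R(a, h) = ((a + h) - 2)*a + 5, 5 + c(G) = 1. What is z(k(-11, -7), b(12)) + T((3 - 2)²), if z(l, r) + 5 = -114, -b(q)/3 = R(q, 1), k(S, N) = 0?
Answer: -123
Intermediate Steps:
c(G) = -4 (c(G) = -5 + 1 = -4)
R(a, h) = 5 + a*(-2 + a + h) (R(a, h) = (-2 + a + h)*a + 5 = a*(-2 + a + h) + 5 = 5 + a*(-2 + a + h))
b(q) = -15 - 3*q² + 3*q (b(q) = -3*(5 + q² - 2*q + q*1) = -3*(5 + q² - 2*q + q) = -3*(5 + q² - q) = -15 - 3*q² + 3*q)
z(l, r) = -119 (z(l, r) = -5 - 114 = -119)
T(Z) = -4
z(k(-11, -7), b(12)) + T((3 - 2)²) = -119 - 4 = -123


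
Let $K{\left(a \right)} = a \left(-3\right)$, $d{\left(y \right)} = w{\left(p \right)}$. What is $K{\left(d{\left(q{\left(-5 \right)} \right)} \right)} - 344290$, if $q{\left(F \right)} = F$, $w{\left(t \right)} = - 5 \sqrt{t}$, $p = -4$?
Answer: $-344290 + 30 i \approx -3.4429 \cdot 10^{5} + 30.0 i$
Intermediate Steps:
$d{\left(y \right)} = - 10 i$ ($d{\left(y \right)} = - 5 \sqrt{-4} = - 5 \cdot 2 i = - 10 i$)
$K{\left(a \right)} = - 3 a$
$K{\left(d{\left(q{\left(-5 \right)} \right)} \right)} - 344290 = - 3 \left(- 10 i\right) - 344290 = 30 i - 344290 = -344290 + 30 i$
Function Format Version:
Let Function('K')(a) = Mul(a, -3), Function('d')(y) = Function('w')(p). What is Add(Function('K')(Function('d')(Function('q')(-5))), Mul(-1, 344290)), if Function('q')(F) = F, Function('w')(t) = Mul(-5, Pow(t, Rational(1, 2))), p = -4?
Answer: Add(-344290, Mul(30, I)) ≈ Add(-3.4429e+5, Mul(30.000, I))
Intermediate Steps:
Function('d')(y) = Mul(-10, I) (Function('d')(y) = Mul(-5, Pow(-4, Rational(1, 2))) = Mul(-5, Mul(2, I)) = Mul(-10, I))
Function('K')(a) = Mul(-3, a)
Add(Function('K')(Function('d')(Function('q')(-5))), Mul(-1, 344290)) = Add(Mul(-3, Mul(-10, I)), Mul(-1, 344290)) = Add(Mul(30, I), -344290) = Add(-344290, Mul(30, I))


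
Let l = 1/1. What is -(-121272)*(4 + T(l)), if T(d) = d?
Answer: 606360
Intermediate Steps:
l = 1
-(-121272)*(4 + T(l)) = -(-121272)*(4 + 1) = -(-121272)*5 = -20212*(-30) = 606360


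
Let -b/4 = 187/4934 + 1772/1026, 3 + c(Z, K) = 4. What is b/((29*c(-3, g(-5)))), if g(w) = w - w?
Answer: -8934910/36701559 ≈ -0.24345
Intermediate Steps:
g(w) = 0
c(Z, K) = 1 (c(Z, K) = -3 + 4 = 1)
b = -8934910/1265571 (b = -4*(187/4934 + 1772/1026) = -4*(187*(1/4934) + 1772*(1/1026)) = -4*(187/4934 + 886/513) = -4*4467455/2531142 = -8934910/1265571 ≈ -7.0600)
b/((29*c(-3, g(-5)))) = -8934910/(1265571*(29*1)) = -8934910/1265571/29 = -8934910/1265571*1/29 = -8934910/36701559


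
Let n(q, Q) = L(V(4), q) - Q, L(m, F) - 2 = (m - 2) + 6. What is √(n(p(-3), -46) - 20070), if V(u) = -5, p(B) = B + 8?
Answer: I*√20023 ≈ 141.5*I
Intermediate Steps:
p(B) = 8 + B
L(m, F) = 6 + m (L(m, F) = 2 + ((m - 2) + 6) = 2 + ((-2 + m) + 6) = 2 + (4 + m) = 6 + m)
n(q, Q) = 1 - Q (n(q, Q) = (6 - 5) - Q = 1 - Q)
√(n(p(-3), -46) - 20070) = √((1 - 1*(-46)) - 20070) = √((1 + 46) - 20070) = √(47 - 20070) = √(-20023) = I*√20023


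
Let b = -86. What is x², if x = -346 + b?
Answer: 186624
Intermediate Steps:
x = -432 (x = -346 - 86 = -432)
x² = (-432)² = 186624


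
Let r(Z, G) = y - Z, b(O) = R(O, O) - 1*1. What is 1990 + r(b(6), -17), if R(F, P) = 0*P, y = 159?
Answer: 2150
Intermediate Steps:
R(F, P) = 0
b(O) = -1 (b(O) = 0 - 1*1 = 0 - 1 = -1)
r(Z, G) = 159 - Z
1990 + r(b(6), -17) = 1990 + (159 - 1*(-1)) = 1990 + (159 + 1) = 1990 + 160 = 2150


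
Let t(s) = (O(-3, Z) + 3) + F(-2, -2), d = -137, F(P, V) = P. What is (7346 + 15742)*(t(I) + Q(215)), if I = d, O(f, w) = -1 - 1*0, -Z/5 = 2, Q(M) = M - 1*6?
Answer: 4825392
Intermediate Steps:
Q(M) = -6 + M (Q(M) = M - 6 = -6 + M)
Z = -10 (Z = -5*2 = -10)
O(f, w) = -1 (O(f, w) = -1 + 0 = -1)
I = -137
t(s) = 0 (t(s) = (-1 + 3) - 2 = 2 - 2 = 0)
(7346 + 15742)*(t(I) + Q(215)) = (7346 + 15742)*(0 + (-6 + 215)) = 23088*(0 + 209) = 23088*209 = 4825392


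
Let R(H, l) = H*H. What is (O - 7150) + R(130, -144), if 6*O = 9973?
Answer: 68473/6 ≈ 11412.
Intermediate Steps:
R(H, l) = H²
O = 9973/6 (O = (⅙)*9973 = 9973/6 ≈ 1662.2)
(O - 7150) + R(130, -144) = (9973/6 - 7150) + 130² = -32927/6 + 16900 = 68473/6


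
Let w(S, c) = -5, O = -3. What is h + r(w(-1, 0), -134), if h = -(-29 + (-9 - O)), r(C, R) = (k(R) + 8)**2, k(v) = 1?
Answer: 116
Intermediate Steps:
r(C, R) = 81 (r(C, R) = (1 + 8)**2 = 9**2 = 81)
h = 35 (h = -(-29 + (-9 - 1*(-3))) = -(-29 + (-9 + 3)) = -(-29 - 6) = -1*(-35) = 35)
h + r(w(-1, 0), -134) = 35 + 81 = 116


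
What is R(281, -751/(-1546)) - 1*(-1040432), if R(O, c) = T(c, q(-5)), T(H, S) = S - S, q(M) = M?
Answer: 1040432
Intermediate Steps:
T(H, S) = 0
R(O, c) = 0
R(281, -751/(-1546)) - 1*(-1040432) = 0 - 1*(-1040432) = 0 + 1040432 = 1040432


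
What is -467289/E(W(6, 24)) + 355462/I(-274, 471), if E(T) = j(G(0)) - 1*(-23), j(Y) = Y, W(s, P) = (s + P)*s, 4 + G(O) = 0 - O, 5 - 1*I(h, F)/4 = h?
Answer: -257370373/10602 ≈ -24276.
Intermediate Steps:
I(h, F) = 20 - 4*h
G(O) = -4 - O (G(O) = -4 + (0 - O) = -4 - O)
W(s, P) = s*(P + s) (W(s, P) = (P + s)*s = s*(P + s))
E(T) = 19 (E(T) = (-4 - 1*0) - 1*(-23) = (-4 + 0) + 23 = -4 + 23 = 19)
-467289/E(W(6, 24)) + 355462/I(-274, 471) = -467289/19 + 355462/(20 - 4*(-274)) = -467289*1/19 + 355462/(20 + 1096) = -467289/19 + 355462/1116 = -467289/19 + 355462*(1/1116) = -467289/19 + 177731/558 = -257370373/10602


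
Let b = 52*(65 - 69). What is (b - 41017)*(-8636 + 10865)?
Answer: -91890525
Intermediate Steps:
b = -208 (b = 52*(-4) = -208)
(b - 41017)*(-8636 + 10865) = (-208 - 41017)*(-8636 + 10865) = -41225*2229 = -91890525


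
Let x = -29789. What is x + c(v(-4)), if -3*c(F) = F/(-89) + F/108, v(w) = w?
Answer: -214748920/7209 ≈ -29789.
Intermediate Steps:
c(F) = 19*F/28836 (c(F) = -(F/(-89) + F/108)/3 = -(F*(-1/89) + F*(1/108))/3 = -(-F/89 + F/108)/3 = -(-19)*F/28836 = 19*F/28836)
x + c(v(-4)) = -29789 + (19/28836)*(-4) = -29789 - 19/7209 = -214748920/7209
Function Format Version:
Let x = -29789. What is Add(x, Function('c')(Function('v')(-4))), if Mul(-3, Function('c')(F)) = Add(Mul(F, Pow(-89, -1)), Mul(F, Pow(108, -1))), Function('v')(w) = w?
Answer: Rational(-214748920, 7209) ≈ -29789.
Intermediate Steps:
Function('c')(F) = Mul(Rational(19, 28836), F) (Function('c')(F) = Mul(Rational(-1, 3), Add(Mul(F, Pow(-89, -1)), Mul(F, Pow(108, -1)))) = Mul(Rational(-1, 3), Add(Mul(F, Rational(-1, 89)), Mul(F, Rational(1, 108)))) = Mul(Rational(-1, 3), Add(Mul(Rational(-1, 89), F), Mul(Rational(1, 108), F))) = Mul(Rational(-1, 3), Mul(Rational(-19, 9612), F)) = Mul(Rational(19, 28836), F))
Add(x, Function('c')(Function('v')(-4))) = Add(-29789, Mul(Rational(19, 28836), -4)) = Add(-29789, Rational(-19, 7209)) = Rational(-214748920, 7209)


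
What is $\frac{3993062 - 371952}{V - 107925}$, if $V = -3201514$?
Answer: $- \frac{3621110}{3309439} \approx -1.0942$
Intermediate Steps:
$\frac{3993062 - 371952}{V - 107925} = \frac{3993062 - 371952}{-3201514 - 107925} = \frac{3621110}{-3309439} = 3621110 \left(- \frac{1}{3309439}\right) = - \frac{3621110}{3309439}$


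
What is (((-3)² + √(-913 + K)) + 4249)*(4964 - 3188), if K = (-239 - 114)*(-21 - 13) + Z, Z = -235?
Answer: 7562208 + 15984*√134 ≈ 7.7472e+6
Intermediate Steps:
K = 11767 (K = (-239 - 114)*(-21 - 13) - 235 = -353*(-34) - 235 = 12002 - 235 = 11767)
(((-3)² + √(-913 + K)) + 4249)*(4964 - 3188) = (((-3)² + √(-913 + 11767)) + 4249)*(4964 - 3188) = ((9 + √10854) + 4249)*1776 = ((9 + 9*√134) + 4249)*1776 = (4258 + 9*√134)*1776 = 7562208 + 15984*√134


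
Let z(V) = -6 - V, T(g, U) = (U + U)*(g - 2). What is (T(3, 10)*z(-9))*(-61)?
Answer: -3660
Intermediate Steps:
T(g, U) = 2*U*(-2 + g) (T(g, U) = (2*U)*(-2 + g) = 2*U*(-2 + g))
(T(3, 10)*z(-9))*(-61) = ((2*10*(-2 + 3))*(-6 - 1*(-9)))*(-61) = ((2*10*1)*(-6 + 9))*(-61) = (20*3)*(-61) = 60*(-61) = -3660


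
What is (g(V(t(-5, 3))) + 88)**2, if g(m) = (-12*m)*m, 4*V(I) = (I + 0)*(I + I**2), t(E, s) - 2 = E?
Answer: 24025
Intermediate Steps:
t(E, s) = 2 + E
V(I) = I*(I + I**2)/4 (V(I) = ((I + 0)*(I + I**2))/4 = (I*(I + I**2))/4 = I*(I + I**2)/4)
g(m) = -12*m**2
(g(V(t(-5, 3))) + 88)**2 = (-12*(1 + (2 - 5))**2*(2 - 5)**4/16 + 88)**2 = (-12*81*(1 - 3)**2/16 + 88)**2 = (-12*((1/4)*9*(-2))**2 + 88)**2 = (-12*(-9/2)**2 + 88)**2 = (-12*81/4 + 88)**2 = (-243 + 88)**2 = (-155)**2 = 24025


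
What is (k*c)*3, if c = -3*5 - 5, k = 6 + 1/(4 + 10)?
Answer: -2550/7 ≈ -364.29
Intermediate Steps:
k = 85/14 (k = 6 + 1/14 = 85/14 ≈ 6.0714)
c = -20 (c = -15 - 5 = -20)
(k*c)*3 = ((85/14)*(-20))*3 = -850/7*3 = -2550/7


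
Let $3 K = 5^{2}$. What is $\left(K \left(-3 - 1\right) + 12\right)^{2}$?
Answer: $\frac{4096}{9} \approx 455.11$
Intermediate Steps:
$K = \frac{25}{3}$ ($K = \frac{5^{2}}{3} = \frac{1}{3} \cdot 25 = \frac{25}{3} \approx 8.3333$)
$\left(K \left(-3 - 1\right) + 12\right)^{2} = \left(\frac{25 \left(-3 - 1\right)}{3} + 12\right)^{2} = \left(\frac{25}{3} \left(-4\right) + 12\right)^{2} = \left(- \frac{100}{3} + 12\right)^{2} = \left(- \frac{64}{3}\right)^{2} = \frac{4096}{9}$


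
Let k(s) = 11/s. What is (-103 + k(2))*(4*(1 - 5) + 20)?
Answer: -390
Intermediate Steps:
(-103 + k(2))*(4*(1 - 5) + 20) = (-103 + 11/2)*(4*(1 - 5) + 20) = (-103 + 11*(½))*(4*(-4) + 20) = (-103 + 11/2)*(-16 + 20) = -195/2*4 = -390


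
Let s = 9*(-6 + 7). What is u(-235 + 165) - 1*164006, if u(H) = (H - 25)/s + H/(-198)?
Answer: -16237604/99 ≈ -1.6402e+5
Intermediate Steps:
s = 9 (s = 9*1 = 9)
u(H) = -25/9 + 7*H/66 (u(H) = (H - 25)/9 + H/(-198) = (-25 + H)*(⅑) + H*(-1/198) = (-25/9 + H/9) - H/198 = -25/9 + 7*H/66)
u(-235 + 165) - 1*164006 = (-25/9 + 7*(-235 + 165)/66) - 1*164006 = (-25/9 + (7/66)*(-70)) - 164006 = (-25/9 - 245/33) - 164006 = -1010/99 - 164006 = -16237604/99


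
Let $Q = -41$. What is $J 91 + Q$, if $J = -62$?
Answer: $-5683$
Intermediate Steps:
$J 91 + Q = \left(-62\right) 91 - 41 = -5642 - 41 = -5683$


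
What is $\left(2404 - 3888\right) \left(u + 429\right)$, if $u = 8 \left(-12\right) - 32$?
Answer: $-446684$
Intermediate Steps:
$u = -128$ ($u = -96 - 32 = -128$)
$\left(2404 - 3888\right) \left(u + 429\right) = \left(2404 - 3888\right) \left(-128 + 429\right) = \left(-1484\right) 301 = -446684$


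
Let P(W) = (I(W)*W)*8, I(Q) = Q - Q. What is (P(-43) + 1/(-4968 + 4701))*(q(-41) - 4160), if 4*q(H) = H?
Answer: 16681/1068 ≈ 15.619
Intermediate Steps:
q(H) = H/4
I(Q) = 0
P(W) = 0 (P(W) = (0*W)*8 = 0*8 = 0)
(P(-43) + 1/(-4968 + 4701))*(q(-41) - 4160) = (0 + 1/(-4968 + 4701))*((¼)*(-41) - 4160) = (0 + 1/(-267))*(-41/4 - 4160) = (0 - 1/267)*(-16681/4) = -1/267*(-16681/4) = 16681/1068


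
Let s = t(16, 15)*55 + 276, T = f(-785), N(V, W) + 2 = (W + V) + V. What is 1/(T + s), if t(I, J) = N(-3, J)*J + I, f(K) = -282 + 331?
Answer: 1/6980 ≈ 0.00014327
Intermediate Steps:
f(K) = 49
N(V, W) = -2 + W + 2*V (N(V, W) = -2 + ((W + V) + V) = -2 + ((V + W) + V) = -2 + (W + 2*V) = -2 + W + 2*V)
T = 49
t(I, J) = I + J*(-8 + J) (t(I, J) = (-2 + J + 2*(-3))*J + I = (-2 + J - 6)*J + I = (-8 + J)*J + I = J*(-8 + J) + I = I + J*(-8 + J))
s = 6931 (s = (16 + 15*(-8 + 15))*55 + 276 = (16 + 15*7)*55 + 276 = (16 + 105)*55 + 276 = 121*55 + 276 = 6655 + 276 = 6931)
1/(T + s) = 1/(49 + 6931) = 1/6980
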